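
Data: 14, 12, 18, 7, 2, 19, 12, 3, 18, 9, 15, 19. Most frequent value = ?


Frequencies: 2:1, 3:1, 7:1, 9:1, 12:2, 14:1, 15:1, 18:2, 19:2
Max frequency = 2
Mode = 12, 18, 19

Mode = 12, 18, 19


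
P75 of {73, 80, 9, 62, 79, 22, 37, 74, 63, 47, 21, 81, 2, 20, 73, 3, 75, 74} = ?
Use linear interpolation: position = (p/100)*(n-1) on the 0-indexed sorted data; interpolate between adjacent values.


Sorted: 2, 3, 9, 20, 21, 22, 37, 47, 62, 63, 73, 73, 74, 74, 75, 79, 80, 81
n = 18
Index = 75/100 * 17 = 12.7500
Lower = data[12] = 74, Upper = data[13] = 74
P75 = 74 + 0.7500*(0) = 74.0000

P75 = 74.0000


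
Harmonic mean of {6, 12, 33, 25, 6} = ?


Sum of reciprocals = 1/6 + 1/12 + 1/33 + 1/25 + 1/6 = 0.486970
HM = 5/0.486970 = 10.2676

HM = 10.2676


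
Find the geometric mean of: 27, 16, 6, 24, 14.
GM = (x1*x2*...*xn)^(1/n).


Product = 27 × 16 × 6 × 24 × 14 = 870912
GM = 870912^(1/5) = 15.4168

GM = 15.4168


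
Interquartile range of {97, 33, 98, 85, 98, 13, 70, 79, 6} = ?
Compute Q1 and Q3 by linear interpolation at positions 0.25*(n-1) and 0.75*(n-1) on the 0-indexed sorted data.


Sorted: 6, 13, 33, 70, 79, 85, 97, 98, 98
Q1 (25th %ile) = 33.0000
Q3 (75th %ile) = 97.0000
IQR = 97.0000 - 33.0000 = 64.0000

IQR = 64.0000


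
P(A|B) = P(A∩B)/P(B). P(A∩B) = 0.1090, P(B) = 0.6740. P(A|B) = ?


P(A|B) = 0.1090/0.6740 = 0.1617

P(A|B) = 0.1617


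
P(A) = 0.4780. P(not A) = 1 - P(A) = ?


P(not A) = 1 - 0.4780 = 0.5220

P(not A) = 0.5220


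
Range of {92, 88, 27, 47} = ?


Max = 92, Min = 27
Range = 92 - 27 = 65

Range = 65


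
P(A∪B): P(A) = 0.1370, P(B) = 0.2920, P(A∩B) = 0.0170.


P(A∪B) = 0.1370 + 0.2920 - 0.0170
= 0.4290 - 0.0170
= 0.4120

P(A∪B) = 0.4120


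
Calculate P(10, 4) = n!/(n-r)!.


P(10,4) = 10!/6!
= 3628800/720
= 5040

P(10,4) = 5040


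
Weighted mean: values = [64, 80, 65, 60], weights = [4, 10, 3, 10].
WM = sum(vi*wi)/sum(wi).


Numerator = 64*4 + 80*10 + 65*3 + 60*10 = 1851
Denominator = 4 + 10 + 3 + 10 = 27
WM = 1851/27 = 68.5556

WM = 68.5556


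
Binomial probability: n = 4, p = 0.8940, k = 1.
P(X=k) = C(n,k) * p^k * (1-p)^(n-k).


C(4,1) = 4
p^1 = 0.894000
(1-p)^3 = 0.001191
P = 4 * 0.894000 * 0.001191 = 0.0043

P(X=1) = 0.0043


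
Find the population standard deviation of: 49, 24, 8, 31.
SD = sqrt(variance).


Mean = 28.0000
Variance = 216.5000
SD = sqrt(216.5000) = 14.7139

SD = 14.7139


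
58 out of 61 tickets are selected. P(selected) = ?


P = 58/61 = 0.9508

P = 0.9508


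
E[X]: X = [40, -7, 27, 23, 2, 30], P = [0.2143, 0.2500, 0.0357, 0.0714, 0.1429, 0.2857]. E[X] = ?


E[X] = 40*0.2143 - 7*0.2500 + 27*0.0357 + 23*0.0714 + 2*0.1429 + 30*0.2857
= 8.5720 - 1.7500 + 0.9639 + 1.6422 + 0.2858 + 8.5710
= 18.2849

E[X] = 18.2849


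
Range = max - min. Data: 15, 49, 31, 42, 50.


Max = 50, Min = 15
Range = 50 - 15 = 35

Range = 35


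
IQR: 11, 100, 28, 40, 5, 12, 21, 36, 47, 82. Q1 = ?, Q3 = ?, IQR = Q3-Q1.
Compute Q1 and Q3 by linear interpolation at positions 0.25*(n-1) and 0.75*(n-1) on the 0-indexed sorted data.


Sorted: 5, 11, 12, 21, 28, 36, 40, 47, 82, 100
Q1 (25th %ile) = 14.2500
Q3 (75th %ile) = 45.2500
IQR = 45.2500 - 14.2500 = 31.0000

IQR = 31.0000


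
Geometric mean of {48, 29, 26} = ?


Product = 48 × 29 × 26 = 36192
GM = 36192^(1/3) = 33.0779

GM = 33.0779


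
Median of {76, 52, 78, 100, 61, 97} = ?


Sorted: 52, 61, 76, 78, 97, 100
n = 6 (even)
Middle values: 76 and 78
Median = (76+78)/2 = 77.0000

Median = 77.0000


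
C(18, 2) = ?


C(18,2) = 18!/(2! × 16!)
= 6402373705728000/(2 × 20922789888000)
= 153

C(18,2) = 153


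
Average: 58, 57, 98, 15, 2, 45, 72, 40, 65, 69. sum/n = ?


Sum = 58 + 57 + 98 + 15 + 2 + 45 + 72 + 40 + 65 + 69 = 521
n = 10
Mean = 521/10 = 52.1000

Mean = 52.1000


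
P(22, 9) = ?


P(22,9) = 22!/13!
= 1124000727777607680000/6227020800
= 180503769600

P(22,9) = 180503769600


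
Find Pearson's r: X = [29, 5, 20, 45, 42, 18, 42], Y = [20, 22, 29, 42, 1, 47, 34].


Mean X = 28.7143, Mean Y = 27.8571
SD X = 13.997084, SD Y = 14.257114
Cov = -17.612245
r = -17.612245/(13.997084*14.257114) = -0.0883

r = -0.0883


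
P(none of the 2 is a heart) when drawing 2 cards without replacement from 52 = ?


P(no hearts) = (39/52) × (38/51)
= 0.5588

P = 0.5588


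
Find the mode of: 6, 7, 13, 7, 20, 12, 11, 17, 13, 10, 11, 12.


Frequencies: 6:1, 7:2, 10:1, 11:2, 12:2, 13:2, 17:1, 20:1
Max frequency = 2
Mode = 7, 11, 12, 13

Mode = 7, 11, 12, 13


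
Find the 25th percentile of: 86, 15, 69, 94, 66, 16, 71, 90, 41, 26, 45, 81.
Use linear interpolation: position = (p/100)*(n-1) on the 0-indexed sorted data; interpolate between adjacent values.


Sorted: 15, 16, 26, 41, 45, 66, 69, 71, 81, 86, 90, 94
n = 12
Index = 25/100 * 11 = 2.7500
Lower = data[2] = 26, Upper = data[3] = 41
P25 = 26 + 0.7500*(15) = 37.2500

P25 = 37.2500


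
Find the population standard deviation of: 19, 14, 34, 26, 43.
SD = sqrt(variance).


Mean = 27.2000
Variance = 107.7600
SD = sqrt(107.7600) = 10.3808

SD = 10.3808


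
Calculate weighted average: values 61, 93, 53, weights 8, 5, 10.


Numerator = 61*8 + 93*5 + 53*10 = 1483
Denominator = 8 + 5 + 10 = 23
WM = 1483/23 = 64.4783

WM = 64.4783


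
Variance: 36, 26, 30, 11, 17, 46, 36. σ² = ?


Mean = 28.8571
Squared deviations: 51.0204, 8.1633, 1.3061, 318.8776, 140.5918, 293.8776, 51.0204
Sum = 864.8571
Variance = 864.8571/7 = 123.5510

Variance = 123.5510


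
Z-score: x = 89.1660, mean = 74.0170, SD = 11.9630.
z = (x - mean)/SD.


z = (89.1660 - 74.0170)/11.9630
= 15.1490/11.9630
= 1.2663

z = 1.2663


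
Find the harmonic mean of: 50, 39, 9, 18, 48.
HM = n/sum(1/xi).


Sum of reciprocals = 1/50 + 1/39 + 1/9 + 1/18 + 1/48 = 0.233141
HM = 5/0.233141 = 21.4462

HM = 21.4462


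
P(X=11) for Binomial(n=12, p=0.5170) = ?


C(12,11) = 12
p^11 = 0.000705
(1-p)^1 = 0.483000
P = 12 * 0.000705 * 0.483000 = 0.0041

P(X=11) = 0.0041


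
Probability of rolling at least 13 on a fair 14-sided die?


Favorable outcomes (roll ≥ 13): 2
Total outcomes = 14
P = 2/14 = 0.1429

P = 0.1429


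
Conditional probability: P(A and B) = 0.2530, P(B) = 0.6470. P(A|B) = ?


P(A|B) = 0.2530/0.6470 = 0.3910

P(A|B) = 0.3910


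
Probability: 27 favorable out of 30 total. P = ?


P = 27/30 = 0.9000

P = 0.9000


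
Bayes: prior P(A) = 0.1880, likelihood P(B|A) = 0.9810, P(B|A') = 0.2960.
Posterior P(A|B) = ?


P(B) = P(B|A)*P(A) + P(B|A')*P(A')
= 0.9810*0.1880 + 0.2960*0.8120
= 0.184428 + 0.240352 = 0.424780
P(A|B) = 0.184428/0.424780 = 0.4342

P(A|B) = 0.4342


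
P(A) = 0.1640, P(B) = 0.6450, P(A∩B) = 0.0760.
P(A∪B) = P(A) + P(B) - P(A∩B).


P(A∪B) = 0.1640 + 0.6450 - 0.0760
= 0.8090 - 0.0760
= 0.7330

P(A∪B) = 0.7330


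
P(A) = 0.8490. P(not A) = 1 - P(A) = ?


P(not A) = 1 - 0.8490 = 0.1510

P(not A) = 0.1510


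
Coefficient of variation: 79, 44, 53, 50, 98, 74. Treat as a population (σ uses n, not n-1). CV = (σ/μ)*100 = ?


Mean = 66.3333
SD = 18.9971
CV = (18.9971/66.3333)*100 = 28.6388%

CV = 28.6388%


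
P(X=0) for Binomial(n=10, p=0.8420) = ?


C(10,0) = 1
p^0 = 1.000000
(1-p)^10 = 9.695515e-09
P = 1 * 1.000000 * 9.695515e-09 = 9.6955e-09

P(X=0) = 9.6955e-09


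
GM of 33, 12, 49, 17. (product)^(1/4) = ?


Product = 33 × 12 × 49 × 17 = 329868
GM = 329868^(1/4) = 23.9654

GM = 23.9654


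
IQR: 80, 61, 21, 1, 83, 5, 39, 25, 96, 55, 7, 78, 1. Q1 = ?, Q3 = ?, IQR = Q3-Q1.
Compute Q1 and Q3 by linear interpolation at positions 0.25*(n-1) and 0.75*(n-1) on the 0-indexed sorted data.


Sorted: 1, 1, 5, 7, 21, 25, 39, 55, 61, 78, 80, 83, 96
Q1 (25th %ile) = 7.0000
Q3 (75th %ile) = 78.0000
IQR = 78.0000 - 7.0000 = 71.0000

IQR = 71.0000


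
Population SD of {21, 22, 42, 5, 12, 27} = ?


Mean = 21.5000
Variance = 135.5833
SD = sqrt(135.5833) = 11.6440

SD = 11.6440


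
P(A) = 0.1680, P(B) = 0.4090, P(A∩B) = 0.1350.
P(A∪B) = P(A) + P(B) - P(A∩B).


P(A∪B) = 0.1680 + 0.4090 - 0.1350
= 0.5770 - 0.1350
= 0.4420

P(A∪B) = 0.4420


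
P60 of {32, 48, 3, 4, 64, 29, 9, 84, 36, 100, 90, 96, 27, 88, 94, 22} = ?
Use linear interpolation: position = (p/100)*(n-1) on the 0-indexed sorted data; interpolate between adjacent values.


Sorted: 3, 4, 9, 22, 27, 29, 32, 36, 48, 64, 84, 88, 90, 94, 96, 100
n = 16
Index = 60/100 * 15 = 9.0000
Lower = data[9] = 64, Upper = data[10] = 84
P60 = 64 + 0*(20) = 64.0000

P60 = 64.0000


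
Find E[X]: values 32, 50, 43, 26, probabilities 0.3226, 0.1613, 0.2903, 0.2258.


E[X] = 32*0.3226 + 50*0.1613 + 43*0.2903 + 26*0.2258
= 10.3232 + 8.0650 + 12.4829 + 5.8708
= 36.7419

E[X] = 36.7419


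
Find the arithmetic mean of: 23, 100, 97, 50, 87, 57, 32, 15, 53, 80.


Sum = 23 + 100 + 97 + 50 + 87 + 57 + 32 + 15 + 53 + 80 = 594
n = 10
Mean = 594/10 = 59.4000

Mean = 59.4000


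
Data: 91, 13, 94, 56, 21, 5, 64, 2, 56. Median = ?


Sorted: 2, 5, 13, 21, 56, 56, 64, 91, 94
n = 9 (odd)
Middle value = 56

Median = 56


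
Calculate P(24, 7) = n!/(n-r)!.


P(24,7) = 24!/17!
= 620448401733239439360000/355687428096000
= 1744364160

P(24,7) = 1744364160


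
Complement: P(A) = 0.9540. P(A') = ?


P(not A) = 1 - 0.9540 = 0.0460

P(not A) = 0.0460


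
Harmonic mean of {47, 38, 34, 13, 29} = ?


Sum of reciprocals = 1/47 + 1/38 + 1/34 + 1/13 + 1/29 = 0.188410
HM = 5/0.188410 = 26.5379

HM = 26.5379


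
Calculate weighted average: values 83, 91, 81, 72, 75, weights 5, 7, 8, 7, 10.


Numerator = 83*5 + 91*7 + 81*8 + 72*7 + 75*10 = 2954
Denominator = 5 + 7 + 8 + 7 + 10 = 37
WM = 2954/37 = 79.8378

WM = 79.8378


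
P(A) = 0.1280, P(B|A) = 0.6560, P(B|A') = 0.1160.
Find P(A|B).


P(B) = P(B|A)*P(A) + P(B|A')*P(A')
= 0.6560*0.1280 + 0.1160*0.8720
= 0.083968 + 0.101152 = 0.185120
P(A|B) = 0.083968/0.185120 = 0.4536

P(A|B) = 0.4536


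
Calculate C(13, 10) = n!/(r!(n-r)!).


C(13,10) = 13!/(10! × 3!)
= 6227020800/(3628800 × 6)
= 286

C(13,10) = 286


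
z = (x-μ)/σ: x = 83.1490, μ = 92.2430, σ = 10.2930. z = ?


z = (83.1490 - 92.2430)/10.2930
= -9.0940/10.2930
= -0.8835

z = -0.8835


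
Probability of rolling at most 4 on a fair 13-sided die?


Favorable outcomes (roll ≤ 4): 4
Total outcomes = 13
P = 4/13 = 0.3077

P = 0.3077


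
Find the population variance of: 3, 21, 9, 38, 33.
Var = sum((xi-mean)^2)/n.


Mean = 20.8000
Squared deviations: 316.8400, 0.0400, 139.2400, 295.8400, 148.8400
Sum = 900.8000
Variance = 900.8000/5 = 180.1600

Variance = 180.1600


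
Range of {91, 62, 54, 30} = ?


Max = 91, Min = 30
Range = 91 - 30 = 61

Range = 61


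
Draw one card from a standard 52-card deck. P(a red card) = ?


26 red cards in 52 cards
P = 26/52 = 0.5000

P = 0.5000


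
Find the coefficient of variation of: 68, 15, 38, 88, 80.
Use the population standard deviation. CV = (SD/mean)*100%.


Mean = 57.8000
SD = 27.3233
CV = (27.3233/57.8000)*100 = 47.2721%

CV = 47.2721%


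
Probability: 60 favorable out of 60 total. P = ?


P = 60/60 = 1.0000

P = 1.0000


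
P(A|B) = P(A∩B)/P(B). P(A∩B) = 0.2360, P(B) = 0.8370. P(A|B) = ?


P(A|B) = 0.2360/0.8370 = 0.2820

P(A|B) = 0.2820


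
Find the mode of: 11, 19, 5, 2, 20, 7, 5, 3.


Frequencies: 2:1, 3:1, 5:2, 7:1, 11:1, 19:1, 20:1
Max frequency = 2
Mode = 5

Mode = 5


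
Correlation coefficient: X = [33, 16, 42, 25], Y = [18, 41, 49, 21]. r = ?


Mean X = 29.0000, Mean Y = 32.2500
SD X = 9.617692, SD Y = 13.102958
Cov = 23.000000
r = 23.000000/(9.617692*13.102958) = 0.1825

r = 0.1825


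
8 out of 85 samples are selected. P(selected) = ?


P = 8/85 = 0.0941

P = 0.0941


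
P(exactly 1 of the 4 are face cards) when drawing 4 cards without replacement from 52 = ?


Hypergeometric: P(X=1) = C(12,1)·C(40,3) / C(52,4)
= 12 × 9880 / 270725
= 118560/270725 = 0.4379

P = 0.4379


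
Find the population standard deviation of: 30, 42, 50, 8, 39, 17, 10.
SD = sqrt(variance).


Mean = 28.0000
Variance = 235.7143
SD = sqrt(235.7143) = 15.3530

SD = 15.3530


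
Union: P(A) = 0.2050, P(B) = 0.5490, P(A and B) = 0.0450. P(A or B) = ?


P(A∪B) = 0.2050 + 0.5490 - 0.0450
= 0.7540 - 0.0450
= 0.7090

P(A∪B) = 0.7090


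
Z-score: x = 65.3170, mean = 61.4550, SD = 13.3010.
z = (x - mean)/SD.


z = (65.3170 - 61.4550)/13.3010
= 3.8620/13.3010
= 0.2904

z = 0.2904


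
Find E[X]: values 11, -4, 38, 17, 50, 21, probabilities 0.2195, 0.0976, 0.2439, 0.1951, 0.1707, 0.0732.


E[X] = 11*0.2195 - 4*0.0976 + 38*0.2439 + 17*0.1951 + 50*0.1707 + 21*0.0732
= 2.4145 - 0.3904 + 9.2682 + 3.3167 + 8.5350 + 1.5372
= 24.6812

E[X] = 24.6812


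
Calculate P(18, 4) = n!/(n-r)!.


P(18,4) = 18!/14!
= 6402373705728000/87178291200
= 73440

P(18,4) = 73440


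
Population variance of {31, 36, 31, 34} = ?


Mean = 33.0000
Squared deviations: 4.0000, 9.0000, 4.0000, 1.0000
Sum = 18.0000
Variance = 18.0000/4 = 4.5000

Variance = 4.5000


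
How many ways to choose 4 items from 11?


C(11,4) = 11!/(4! × 7!)
= 39916800/(24 × 5040)
= 330

C(11,4) = 330


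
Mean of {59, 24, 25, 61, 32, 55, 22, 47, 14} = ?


Sum = 59 + 24 + 25 + 61 + 32 + 55 + 22 + 47 + 14 = 339
n = 9
Mean = 339/9 = 37.6667

Mean = 37.6667


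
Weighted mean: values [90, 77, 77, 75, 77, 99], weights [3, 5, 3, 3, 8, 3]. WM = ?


Numerator = 90*3 + 77*5 + 77*3 + 75*3 + 77*8 + 99*3 = 2024
Denominator = 3 + 5 + 3 + 3 + 8 + 3 = 25
WM = 2024/25 = 80.9600

WM = 80.9600


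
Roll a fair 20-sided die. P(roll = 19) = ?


Favorable outcomes (roll = 19): 1
Total outcomes = 20
P = 1/20 = 0.0500

P = 0.0500


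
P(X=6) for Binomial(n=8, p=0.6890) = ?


C(8,6) = 28
p^6 = 0.106983
(1-p)^2 = 0.096721
P = 28 * 0.106983 * 0.096721 = 0.2897

P(X=6) = 0.2897


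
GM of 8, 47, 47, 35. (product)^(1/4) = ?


Product = 8 × 47 × 47 × 35 = 618520
GM = 618520^(1/4) = 28.0439

GM = 28.0439


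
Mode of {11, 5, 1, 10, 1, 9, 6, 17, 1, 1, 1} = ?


Frequencies: 1:5, 5:1, 6:1, 9:1, 10:1, 11:1, 17:1
Max frequency = 5
Mode = 1

Mode = 1


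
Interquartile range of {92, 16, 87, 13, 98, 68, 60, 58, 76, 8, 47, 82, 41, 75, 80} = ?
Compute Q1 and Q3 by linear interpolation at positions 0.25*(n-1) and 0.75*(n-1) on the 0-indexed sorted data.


Sorted: 8, 13, 16, 41, 47, 58, 60, 68, 75, 76, 80, 82, 87, 92, 98
Q1 (25th %ile) = 44.0000
Q3 (75th %ile) = 81.0000
IQR = 81.0000 - 44.0000 = 37.0000

IQR = 37.0000


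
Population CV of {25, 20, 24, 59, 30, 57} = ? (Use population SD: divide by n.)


Mean = 35.8333
SD = 15.9522
CV = (15.9522/35.8333)*100 = 44.5177%

CV = 44.5177%


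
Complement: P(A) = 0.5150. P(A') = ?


P(not A) = 1 - 0.5150 = 0.4850

P(not A) = 0.4850


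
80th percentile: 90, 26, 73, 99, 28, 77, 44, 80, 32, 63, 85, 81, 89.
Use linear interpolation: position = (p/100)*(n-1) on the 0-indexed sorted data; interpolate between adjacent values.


Sorted: 26, 28, 32, 44, 63, 73, 77, 80, 81, 85, 89, 90, 99
n = 13
Index = 80/100 * 12 = 9.6000
Lower = data[9] = 85, Upper = data[10] = 89
P80 = 85 + 0.6000*(4) = 87.4000

P80 = 87.4000


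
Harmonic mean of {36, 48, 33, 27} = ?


Sum of reciprocals = 1/36 + 1/48 + 1/33 + 1/27 = 0.115951
HM = 4/0.115951 = 34.4973

HM = 34.4973


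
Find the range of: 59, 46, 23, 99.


Max = 99, Min = 23
Range = 99 - 23 = 76

Range = 76


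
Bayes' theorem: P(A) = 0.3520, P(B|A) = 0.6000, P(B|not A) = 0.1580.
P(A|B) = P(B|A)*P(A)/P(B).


P(B) = P(B|A)*P(A) + P(B|A')*P(A')
= 0.6000*0.3520 + 0.1580*0.6480
= 0.211200 + 0.102384 = 0.313584
P(A|B) = 0.211200/0.313584 = 0.6735

P(A|B) = 0.6735


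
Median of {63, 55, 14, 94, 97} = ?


Sorted: 14, 55, 63, 94, 97
n = 5 (odd)
Middle value = 63

Median = 63


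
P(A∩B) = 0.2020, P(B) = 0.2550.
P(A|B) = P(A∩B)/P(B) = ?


P(A|B) = 0.2020/0.2550 = 0.7922

P(A|B) = 0.7922


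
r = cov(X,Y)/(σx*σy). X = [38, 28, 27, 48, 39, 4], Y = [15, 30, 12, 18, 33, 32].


Mean X = 30.6667, Mean Y = 23.3333
SD X = 13.876439, SD Y = 8.556998
Cov = -46.722222
r = -46.722222/(13.876439*8.556998) = -0.3935

r = -0.3935


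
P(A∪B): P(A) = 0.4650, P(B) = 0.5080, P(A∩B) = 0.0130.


P(A∪B) = 0.4650 + 0.5080 - 0.0130
= 0.9730 - 0.0130
= 0.9600

P(A∪B) = 0.9600


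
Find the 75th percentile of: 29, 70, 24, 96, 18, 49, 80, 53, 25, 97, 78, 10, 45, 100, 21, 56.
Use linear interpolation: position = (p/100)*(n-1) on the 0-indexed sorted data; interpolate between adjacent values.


Sorted: 10, 18, 21, 24, 25, 29, 45, 49, 53, 56, 70, 78, 80, 96, 97, 100
n = 16
Index = 75/100 * 15 = 11.2500
Lower = data[11] = 78, Upper = data[12] = 80
P75 = 78 + 0.2500*(2) = 78.5000

P75 = 78.5000


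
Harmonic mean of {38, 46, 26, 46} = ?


Sum of reciprocals = 1/38 + 1/46 + 1/26 + 1/46 = 0.108256
HM = 4/0.108256 = 36.9496

HM = 36.9496


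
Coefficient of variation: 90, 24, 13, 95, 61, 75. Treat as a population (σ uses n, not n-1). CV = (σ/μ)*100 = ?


Mean = 59.6667
SD = 31.2392
CV = (31.2392/59.6667)*100 = 52.3562%

CV = 52.3562%


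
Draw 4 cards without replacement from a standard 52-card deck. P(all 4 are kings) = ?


P(all kings) = (4/52) × (3/51) × (2/50) × (1/49)
= 3.6938e-06

P = 3.6938e-06


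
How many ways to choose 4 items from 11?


C(11,4) = 11!/(4! × 7!)
= 39916800/(24 × 5040)
= 330

C(11,4) = 330


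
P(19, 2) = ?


P(19,2) = 19!/17!
= 121645100408832000/355687428096000
= 342

P(19,2) = 342


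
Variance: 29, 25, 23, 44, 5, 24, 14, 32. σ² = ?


Mean = 24.5000
Squared deviations: 20.2500, 0.2500, 2.2500, 380.2500, 380.2500, 0.2500, 110.2500, 56.2500
Sum = 950.0000
Variance = 950.0000/8 = 118.7500

Variance = 118.7500


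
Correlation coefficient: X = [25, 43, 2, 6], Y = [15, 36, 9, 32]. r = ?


Mean X = 19.0000, Mean Y = 23.0000
SD X = 16.355427, SD Y = 11.291590
Cov = 96.250000
r = 96.250000/(16.355427*11.291590) = 0.5212

r = 0.5212


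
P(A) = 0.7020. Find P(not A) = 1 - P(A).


P(not A) = 1 - 0.7020 = 0.2980

P(not A) = 0.2980


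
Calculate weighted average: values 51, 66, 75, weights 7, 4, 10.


Numerator = 51*7 + 66*4 + 75*10 = 1371
Denominator = 7 + 4 + 10 = 21
WM = 1371/21 = 65.2857

WM = 65.2857


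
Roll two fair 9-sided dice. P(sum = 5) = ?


Total outcomes = 9×9 = 81
Favorable (sum = 5): 4
P = 4/81 = 0.0494

P = 0.0494


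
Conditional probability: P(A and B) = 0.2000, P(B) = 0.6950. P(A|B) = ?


P(A|B) = 0.2000/0.6950 = 0.2878

P(A|B) = 0.2878


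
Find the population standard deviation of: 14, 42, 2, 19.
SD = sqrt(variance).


Mean = 19.2500
Variance = 210.6875
SD = sqrt(210.6875) = 14.5151

SD = 14.5151


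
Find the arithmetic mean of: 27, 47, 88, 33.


Sum = 27 + 47 + 88 + 33 = 195
n = 4
Mean = 195/4 = 48.7500

Mean = 48.7500


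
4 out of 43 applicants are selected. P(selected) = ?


P = 4/43 = 0.0930

P = 0.0930


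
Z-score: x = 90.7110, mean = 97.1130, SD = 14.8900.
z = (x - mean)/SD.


z = (90.7110 - 97.1130)/14.8900
= -6.4020/14.8900
= -0.4300

z = -0.4300


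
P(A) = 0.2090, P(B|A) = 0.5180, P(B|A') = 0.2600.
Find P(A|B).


P(B) = P(B|A)*P(A) + P(B|A')*P(A')
= 0.5180*0.2090 + 0.2600*0.7910
= 0.108262 + 0.205660 = 0.313922
P(A|B) = 0.108262/0.313922 = 0.3449

P(A|B) = 0.3449


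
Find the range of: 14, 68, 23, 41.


Max = 68, Min = 14
Range = 68 - 14 = 54

Range = 54


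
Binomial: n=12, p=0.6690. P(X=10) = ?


C(12,10) = 66
p^10 = 0.017958
(1-p)^2 = 0.109561
P = 66 * 0.017958 * 0.109561 = 0.1299

P(X=10) = 0.1299


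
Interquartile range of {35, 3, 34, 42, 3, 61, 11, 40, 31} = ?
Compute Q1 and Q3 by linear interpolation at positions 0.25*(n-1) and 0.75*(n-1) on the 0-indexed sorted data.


Sorted: 3, 3, 11, 31, 34, 35, 40, 42, 61
Q1 (25th %ile) = 11.0000
Q3 (75th %ile) = 40.0000
IQR = 40.0000 - 11.0000 = 29.0000

IQR = 29.0000


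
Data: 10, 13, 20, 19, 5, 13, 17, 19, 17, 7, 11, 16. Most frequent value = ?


Frequencies: 5:1, 7:1, 10:1, 11:1, 13:2, 16:1, 17:2, 19:2, 20:1
Max frequency = 2
Mode = 13, 17, 19

Mode = 13, 17, 19


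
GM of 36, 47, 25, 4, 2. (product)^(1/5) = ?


Product = 36 × 47 × 25 × 4 × 2 = 338400
GM = 338400^(1/5) = 12.7610

GM = 12.7610


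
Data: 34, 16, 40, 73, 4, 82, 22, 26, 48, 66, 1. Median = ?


Sorted: 1, 4, 16, 22, 26, 34, 40, 48, 66, 73, 82
n = 11 (odd)
Middle value = 34

Median = 34


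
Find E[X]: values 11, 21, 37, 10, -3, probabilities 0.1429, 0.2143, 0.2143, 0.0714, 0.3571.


E[X] = 11*0.1429 + 21*0.2143 + 37*0.2143 + 10*0.0714 - 3*0.3571
= 1.5719 + 4.5003 + 7.9291 + 0.7140 - 1.0713
= 13.6440

E[X] = 13.6440


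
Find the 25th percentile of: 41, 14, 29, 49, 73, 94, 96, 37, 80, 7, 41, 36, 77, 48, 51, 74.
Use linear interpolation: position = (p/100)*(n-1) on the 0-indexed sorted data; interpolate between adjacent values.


Sorted: 7, 14, 29, 36, 37, 41, 41, 48, 49, 51, 73, 74, 77, 80, 94, 96
n = 16
Index = 25/100 * 15 = 3.7500
Lower = data[3] = 36, Upper = data[4] = 37
P25 = 36 + 0.7500*(1) = 36.7500

P25 = 36.7500


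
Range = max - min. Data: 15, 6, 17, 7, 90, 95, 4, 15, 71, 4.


Max = 95, Min = 4
Range = 95 - 4 = 91

Range = 91


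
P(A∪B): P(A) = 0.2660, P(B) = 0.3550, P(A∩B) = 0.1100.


P(A∪B) = 0.2660 + 0.3550 - 0.1100
= 0.6210 - 0.1100
= 0.5110

P(A∪B) = 0.5110


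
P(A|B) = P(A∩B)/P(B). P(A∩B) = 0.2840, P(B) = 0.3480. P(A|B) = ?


P(A|B) = 0.2840/0.3480 = 0.8161

P(A|B) = 0.8161


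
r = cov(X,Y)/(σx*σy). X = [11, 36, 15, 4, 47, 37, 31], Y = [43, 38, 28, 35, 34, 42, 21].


Mean X = 25.8571, Mean Y = 34.4286
SD X = 14.720526, SD Y = 7.228063
Cov = -3.938776
r = -3.938776/(14.720526*7.228063) = -0.0370

r = -0.0370


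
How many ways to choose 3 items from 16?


C(16,3) = 16!/(3! × 13!)
= 20922789888000/(6 × 6227020800)
= 560

C(16,3) = 560


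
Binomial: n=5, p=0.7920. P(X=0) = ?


C(5,0) = 1
p^0 = 1.000000
(1-p)^5 = 0.000389
P = 1 * 1.000000 * 0.000389 = 0.0004

P(X=0) = 0.0004


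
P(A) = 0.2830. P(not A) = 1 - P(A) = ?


P(not A) = 1 - 0.2830 = 0.7170

P(not A) = 0.7170


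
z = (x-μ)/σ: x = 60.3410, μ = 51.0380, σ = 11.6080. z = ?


z = (60.3410 - 51.0380)/11.6080
= 9.3030/11.6080
= 0.8014

z = 0.8014


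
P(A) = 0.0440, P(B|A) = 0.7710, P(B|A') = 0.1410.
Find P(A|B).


P(B) = P(B|A)*P(A) + P(B|A')*P(A')
= 0.7710*0.0440 + 0.1410*0.9560
= 0.033924 + 0.134796 = 0.168720
P(A|B) = 0.033924/0.168720 = 0.2011

P(A|B) = 0.2011


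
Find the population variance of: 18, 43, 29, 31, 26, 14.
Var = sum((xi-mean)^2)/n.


Mean = 26.8333
Squared deviations: 78.0278, 261.3611, 4.6944, 17.3611, 0.6944, 164.6944
Sum = 526.8333
Variance = 526.8333/6 = 87.8056

Variance = 87.8056


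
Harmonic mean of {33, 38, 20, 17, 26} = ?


Sum of reciprocals = 1/33 + 1/38 + 1/20 + 1/17 + 1/26 = 0.203904
HM = 5/0.203904 = 24.5214

HM = 24.5214


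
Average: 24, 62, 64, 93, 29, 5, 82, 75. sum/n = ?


Sum = 24 + 62 + 64 + 93 + 29 + 5 + 82 + 75 = 434
n = 8
Mean = 434/8 = 54.2500

Mean = 54.2500


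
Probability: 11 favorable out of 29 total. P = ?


P = 11/29 = 0.3793

P = 0.3793


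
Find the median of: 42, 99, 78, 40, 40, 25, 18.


Sorted: 18, 25, 40, 40, 42, 78, 99
n = 7 (odd)
Middle value = 40

Median = 40


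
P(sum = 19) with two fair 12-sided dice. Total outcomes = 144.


Total outcomes = 12×12 = 144
Favorable (sum = 19): 6
P = 6/144 = 0.0417

P = 0.0417


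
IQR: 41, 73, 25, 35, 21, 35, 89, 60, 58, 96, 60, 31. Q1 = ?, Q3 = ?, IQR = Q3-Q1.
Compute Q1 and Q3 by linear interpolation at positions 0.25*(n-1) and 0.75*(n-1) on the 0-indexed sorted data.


Sorted: 21, 25, 31, 35, 35, 41, 58, 60, 60, 73, 89, 96
Q1 (25th %ile) = 34.0000
Q3 (75th %ile) = 63.2500
IQR = 63.2500 - 34.0000 = 29.2500

IQR = 29.2500


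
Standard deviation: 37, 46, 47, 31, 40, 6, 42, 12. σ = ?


Mean = 32.6250
Variance = 210.4844
SD = sqrt(210.4844) = 14.5081

SD = 14.5081


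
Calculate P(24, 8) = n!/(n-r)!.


P(24,8) = 24!/16!
= 620448401733239439360000/20922789888000
= 29654190720

P(24,8) = 29654190720


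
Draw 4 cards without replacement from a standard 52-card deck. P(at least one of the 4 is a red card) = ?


P(at least one) = 1 - P(none)
P(none) = (26/52) × (25/51) × (24/50) × (23/49) = 0.055222
P(at least one) = 1 - 0.055222 = 0.9448

P = 0.9448


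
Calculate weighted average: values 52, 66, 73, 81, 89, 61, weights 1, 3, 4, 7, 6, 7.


Numerator = 52*1 + 66*3 + 73*4 + 81*7 + 89*6 + 61*7 = 2070
Denominator = 1 + 3 + 4 + 7 + 6 + 7 = 28
WM = 2070/28 = 73.9286

WM = 73.9286


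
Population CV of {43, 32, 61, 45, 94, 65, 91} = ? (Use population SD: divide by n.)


Mean = 61.5714
SD = 22.1157
CV = (22.1157/61.5714)*100 = 35.9187%

CV = 35.9187%


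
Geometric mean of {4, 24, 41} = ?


Product = 4 × 24 × 41 = 3936
GM = 3936^(1/3) = 15.7889

GM = 15.7889


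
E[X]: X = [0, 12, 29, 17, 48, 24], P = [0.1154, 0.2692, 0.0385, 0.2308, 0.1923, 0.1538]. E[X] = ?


E[X] = 0*0.1154 + 12*0.2692 + 29*0.0385 + 17*0.2308 + 48*0.1923 + 24*0.1538
= 0 + 3.2304 + 1.1165 + 3.9236 + 9.2304 + 3.6912
= 21.1921

E[X] = 21.1921


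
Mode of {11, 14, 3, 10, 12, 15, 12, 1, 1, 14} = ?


Frequencies: 1:2, 3:1, 10:1, 11:1, 12:2, 14:2, 15:1
Max frequency = 2
Mode = 1, 12, 14

Mode = 1, 12, 14


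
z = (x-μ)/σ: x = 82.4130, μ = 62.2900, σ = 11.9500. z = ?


z = (82.4130 - 62.2900)/11.9500
= 20.1230/11.9500
= 1.6839

z = 1.6839


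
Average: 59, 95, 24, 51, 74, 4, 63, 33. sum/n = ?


Sum = 59 + 95 + 24 + 51 + 74 + 4 + 63 + 33 = 403
n = 8
Mean = 403/8 = 50.3750

Mean = 50.3750


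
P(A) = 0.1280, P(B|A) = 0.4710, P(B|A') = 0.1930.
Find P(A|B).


P(B) = P(B|A)*P(A) + P(B|A')*P(A')
= 0.4710*0.1280 + 0.1930*0.8720
= 0.060288 + 0.168296 = 0.228584
P(A|B) = 0.060288/0.228584 = 0.2637

P(A|B) = 0.2637


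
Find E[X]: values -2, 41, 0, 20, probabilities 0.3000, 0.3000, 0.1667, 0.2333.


E[X] = -2*0.3000 + 41*0.3000 + 0*0.1667 + 20*0.2333
= -0.6000 + 12.3000 + 0 + 4.6660
= 16.3660

E[X] = 16.3660


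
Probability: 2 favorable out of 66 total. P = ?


P = 2/66 = 0.0303

P = 0.0303


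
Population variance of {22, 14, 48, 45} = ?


Mean = 32.2500
Squared deviations: 105.0625, 333.0625, 248.0625, 162.5625
Sum = 848.7500
Variance = 848.7500/4 = 212.1875

Variance = 212.1875


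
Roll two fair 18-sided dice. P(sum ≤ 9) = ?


Total outcomes = 18×18 = 324
Favorable (sum ≤ 9): 36
P = 36/324 = 0.1111

P = 0.1111


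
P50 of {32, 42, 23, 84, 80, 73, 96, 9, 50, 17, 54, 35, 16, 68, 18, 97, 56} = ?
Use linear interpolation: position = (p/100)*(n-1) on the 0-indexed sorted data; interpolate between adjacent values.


Sorted: 9, 16, 17, 18, 23, 32, 35, 42, 50, 54, 56, 68, 73, 80, 84, 96, 97
n = 17
Index = 50/100 * 16 = 8.0000
Lower = data[8] = 50, Upper = data[9] = 54
P50 = 50 + 0*(4) = 50.0000

P50 = 50.0000


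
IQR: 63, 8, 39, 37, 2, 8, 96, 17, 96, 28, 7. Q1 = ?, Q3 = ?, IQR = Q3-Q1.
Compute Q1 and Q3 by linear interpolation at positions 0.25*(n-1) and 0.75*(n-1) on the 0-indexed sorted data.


Sorted: 2, 7, 8, 8, 17, 28, 37, 39, 63, 96, 96
Q1 (25th %ile) = 8.0000
Q3 (75th %ile) = 51.0000
IQR = 51.0000 - 8.0000 = 43.0000

IQR = 43.0000


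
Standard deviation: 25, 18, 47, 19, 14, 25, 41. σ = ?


Mean = 27.0000
Variance = 131.1429
SD = sqrt(131.1429) = 11.4518

SD = 11.4518


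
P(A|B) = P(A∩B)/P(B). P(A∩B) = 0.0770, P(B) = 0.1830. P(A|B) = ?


P(A|B) = 0.0770/0.1830 = 0.4208

P(A|B) = 0.4208


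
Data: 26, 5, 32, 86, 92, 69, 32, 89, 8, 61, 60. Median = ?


Sorted: 5, 8, 26, 32, 32, 60, 61, 69, 86, 89, 92
n = 11 (odd)
Middle value = 60

Median = 60


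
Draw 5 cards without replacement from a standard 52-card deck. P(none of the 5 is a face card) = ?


P(no face cards) = (40/52) × (39/51) × (38/50) × (37/49) × (36/48)
= 0.2532

P = 0.2532


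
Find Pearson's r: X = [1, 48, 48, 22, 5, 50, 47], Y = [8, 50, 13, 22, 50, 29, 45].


Mean X = 31.5714, Mean Y = 31.0000
SD X = 20.176770, SD Y = 16.283208
Cov = 68.571429
r = 68.571429/(20.176770*16.283208) = 0.2087

r = 0.2087


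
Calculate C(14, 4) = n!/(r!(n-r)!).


C(14,4) = 14!/(4! × 10!)
= 87178291200/(24 × 3628800)
= 1001

C(14,4) = 1001


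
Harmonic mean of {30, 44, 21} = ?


Sum of reciprocals = 1/30 + 1/44 + 1/21 = 0.103680
HM = 3/0.103680 = 28.9353

HM = 28.9353


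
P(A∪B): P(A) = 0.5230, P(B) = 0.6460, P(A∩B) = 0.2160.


P(A∪B) = 0.5230 + 0.6460 - 0.2160
= 1.1690 - 0.2160
= 0.9530

P(A∪B) = 0.9530


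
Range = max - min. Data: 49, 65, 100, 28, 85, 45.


Max = 100, Min = 28
Range = 100 - 28 = 72

Range = 72


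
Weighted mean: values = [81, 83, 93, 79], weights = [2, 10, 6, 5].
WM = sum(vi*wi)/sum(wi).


Numerator = 81*2 + 83*10 + 93*6 + 79*5 = 1945
Denominator = 2 + 10 + 6 + 5 = 23
WM = 1945/23 = 84.5652

WM = 84.5652


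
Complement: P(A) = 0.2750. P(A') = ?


P(not A) = 1 - 0.2750 = 0.7250

P(not A) = 0.7250


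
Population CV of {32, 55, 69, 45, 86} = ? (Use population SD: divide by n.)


Mean = 57.4000
SD = 18.7467
CV = (18.7467/57.4000)*100 = 32.6598%

CV = 32.6598%


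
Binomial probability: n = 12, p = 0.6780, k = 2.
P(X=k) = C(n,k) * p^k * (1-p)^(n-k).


C(12,2) = 66
p^2 = 0.459684
(1-p)^10 = 1.198281e-05
P = 66 * 0.459684 * 1.198281e-05 = 0.0004

P(X=2) = 0.0004


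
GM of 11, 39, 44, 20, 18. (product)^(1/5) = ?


Product = 11 × 39 × 44 × 20 × 18 = 6795360
GM = 6795360^(1/5) = 23.2510

GM = 23.2510


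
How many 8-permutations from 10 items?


P(10,8) = 10!/2!
= 3628800/2
= 1814400

P(10,8) = 1814400


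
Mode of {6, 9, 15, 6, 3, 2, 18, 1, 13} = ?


Frequencies: 1:1, 2:1, 3:1, 6:2, 9:1, 13:1, 15:1, 18:1
Max frequency = 2
Mode = 6

Mode = 6


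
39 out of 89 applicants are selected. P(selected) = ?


P = 39/89 = 0.4382

P = 0.4382


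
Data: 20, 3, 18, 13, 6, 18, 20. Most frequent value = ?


Frequencies: 3:1, 6:1, 13:1, 18:2, 20:2
Max frequency = 2
Mode = 18, 20

Mode = 18, 20


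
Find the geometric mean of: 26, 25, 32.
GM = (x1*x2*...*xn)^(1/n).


Product = 26 × 25 × 32 = 20800
GM = 20800^(1/3) = 27.5014

GM = 27.5014


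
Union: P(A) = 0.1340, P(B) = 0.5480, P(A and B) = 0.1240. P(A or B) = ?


P(A∪B) = 0.1340 + 0.5480 - 0.1240
= 0.6820 - 0.1240
= 0.5580

P(A∪B) = 0.5580


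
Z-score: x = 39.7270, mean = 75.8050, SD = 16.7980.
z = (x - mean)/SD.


z = (39.7270 - 75.8050)/16.7980
= -36.0780/16.7980
= -2.1478

z = -2.1478


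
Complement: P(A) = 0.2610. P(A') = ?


P(not A) = 1 - 0.2610 = 0.7390

P(not A) = 0.7390


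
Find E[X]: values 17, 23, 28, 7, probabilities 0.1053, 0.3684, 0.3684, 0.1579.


E[X] = 17*0.1053 + 23*0.3684 + 28*0.3684 + 7*0.1579
= 1.7901 + 8.4732 + 10.3152 + 1.1053
= 21.6838

E[X] = 21.6838


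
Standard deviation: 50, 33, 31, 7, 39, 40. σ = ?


Mean = 33.3333
Variance = 175.5556
SD = sqrt(175.5556) = 13.2497

SD = 13.2497


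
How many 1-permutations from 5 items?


P(5,1) = 5!/4!
= 120/24
= 5

P(5,1) = 5


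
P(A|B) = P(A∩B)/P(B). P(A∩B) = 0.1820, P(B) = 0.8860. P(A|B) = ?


P(A|B) = 0.1820/0.8860 = 0.2054

P(A|B) = 0.2054


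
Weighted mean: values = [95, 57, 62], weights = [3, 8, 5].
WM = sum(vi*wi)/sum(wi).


Numerator = 95*3 + 57*8 + 62*5 = 1051
Denominator = 3 + 8 + 5 = 16
WM = 1051/16 = 65.6875

WM = 65.6875


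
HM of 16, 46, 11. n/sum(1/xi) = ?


Sum of reciprocals = 1/16 + 1/46 + 1/11 = 0.175148
HM = 3/0.175148 = 17.1283

HM = 17.1283


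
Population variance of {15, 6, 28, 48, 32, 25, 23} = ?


Mean = 25.2857
Squared deviations: 105.7959, 371.9388, 7.3673, 515.9388, 45.0816, 0.0816, 5.2245
Sum = 1051.4286
Variance = 1051.4286/7 = 150.2041

Variance = 150.2041


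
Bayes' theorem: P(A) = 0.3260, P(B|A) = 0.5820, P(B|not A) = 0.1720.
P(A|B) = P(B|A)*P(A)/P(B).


P(B) = P(B|A)*P(A) + P(B|A')*P(A')
= 0.5820*0.3260 + 0.1720*0.6740
= 0.189732 + 0.115928 = 0.305660
P(A|B) = 0.189732/0.305660 = 0.6207

P(A|B) = 0.6207


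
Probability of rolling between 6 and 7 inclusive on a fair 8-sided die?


Favorable outcomes (6 ≤ roll ≤ 7): 2
Total outcomes = 8
P = 2/8 = 0.2500

P = 0.2500


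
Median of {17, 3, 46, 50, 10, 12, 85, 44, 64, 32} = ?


Sorted: 3, 10, 12, 17, 32, 44, 46, 50, 64, 85
n = 10 (even)
Middle values: 32 and 44
Median = (32+44)/2 = 38.0000

Median = 38.0000


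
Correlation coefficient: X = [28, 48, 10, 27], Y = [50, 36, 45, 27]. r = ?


Mean X = 28.2500, Mean Y = 39.5000
SD X = 13.460591, SD Y = 8.789198
Cov = -39.125000
r = -39.125000/(13.460591*8.789198) = -0.3307

r = -0.3307


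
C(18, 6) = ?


C(18,6) = 18!/(6! × 12!)
= 6402373705728000/(720 × 479001600)
= 18564

C(18,6) = 18564


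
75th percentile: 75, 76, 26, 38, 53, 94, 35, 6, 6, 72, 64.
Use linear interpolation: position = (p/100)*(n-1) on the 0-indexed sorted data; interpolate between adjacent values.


Sorted: 6, 6, 26, 35, 38, 53, 64, 72, 75, 76, 94
n = 11
Index = 75/100 * 10 = 7.5000
Lower = data[7] = 72, Upper = data[8] = 75
P75 = 72 + 0.5000*(3) = 73.5000

P75 = 73.5000


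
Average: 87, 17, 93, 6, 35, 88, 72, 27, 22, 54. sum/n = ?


Sum = 87 + 17 + 93 + 6 + 35 + 88 + 72 + 27 + 22 + 54 = 501
n = 10
Mean = 501/10 = 50.1000

Mean = 50.1000


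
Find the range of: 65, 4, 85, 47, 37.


Max = 85, Min = 4
Range = 85 - 4 = 81

Range = 81


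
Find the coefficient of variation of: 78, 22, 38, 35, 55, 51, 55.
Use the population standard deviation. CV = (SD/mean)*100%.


Mean = 47.7143
SD = 16.6966
CV = (16.6966/47.7143)*100 = 34.9928%

CV = 34.9928%


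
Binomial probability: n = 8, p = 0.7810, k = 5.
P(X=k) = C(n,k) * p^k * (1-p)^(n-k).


C(8,5) = 56
p^5 = 0.290573
(1-p)^3 = 0.010503
P = 56 * 0.290573 * 0.010503 = 0.1709

P(X=5) = 0.1709


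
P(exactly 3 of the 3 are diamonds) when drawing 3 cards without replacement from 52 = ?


Hypergeometric: P(X=3) = C(13,3)·C(39,0) / C(52,3)
= 286 × 1 / 22100
= 286/22100 = 0.0129

P = 0.0129


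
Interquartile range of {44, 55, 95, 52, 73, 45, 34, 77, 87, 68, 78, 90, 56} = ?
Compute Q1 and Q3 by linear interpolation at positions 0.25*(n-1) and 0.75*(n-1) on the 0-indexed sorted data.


Sorted: 34, 44, 45, 52, 55, 56, 68, 73, 77, 78, 87, 90, 95
Q1 (25th %ile) = 52.0000
Q3 (75th %ile) = 78.0000
IQR = 78.0000 - 52.0000 = 26.0000

IQR = 26.0000


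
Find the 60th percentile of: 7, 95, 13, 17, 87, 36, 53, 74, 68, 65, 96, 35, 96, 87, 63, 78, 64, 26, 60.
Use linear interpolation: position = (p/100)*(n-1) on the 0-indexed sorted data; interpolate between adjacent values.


Sorted: 7, 13, 17, 26, 35, 36, 53, 60, 63, 64, 65, 68, 74, 78, 87, 87, 95, 96, 96
n = 19
Index = 60/100 * 18 = 10.8000
Lower = data[10] = 65, Upper = data[11] = 68
P60 = 65 + 0.8000*(3) = 67.4000

P60 = 67.4000


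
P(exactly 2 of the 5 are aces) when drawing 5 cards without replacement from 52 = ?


Hypergeometric: P(X=2) = C(4,2)·C(48,3) / C(52,5)
= 6 × 17296 / 2598960
= 103776/2598960 = 0.0399

P = 0.0399


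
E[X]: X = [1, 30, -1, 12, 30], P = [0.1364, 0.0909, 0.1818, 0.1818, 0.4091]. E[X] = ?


E[X] = 1*0.1364 + 30*0.0909 - 1*0.1818 + 12*0.1818 + 30*0.4091
= 0.1364 + 2.7270 - 0.1818 + 2.1816 + 12.2730
= 17.1362

E[X] = 17.1362


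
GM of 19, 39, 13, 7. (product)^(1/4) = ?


Product = 19 × 39 × 13 × 7 = 67431
GM = 67431^(1/4) = 16.1144

GM = 16.1144


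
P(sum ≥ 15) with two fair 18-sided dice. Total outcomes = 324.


Total outcomes = 18×18 = 324
Favorable (sum ≥ 15): 233
P = 233/324 = 0.7191

P = 0.7191


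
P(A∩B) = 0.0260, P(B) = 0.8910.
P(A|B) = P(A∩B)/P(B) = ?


P(A|B) = 0.0260/0.8910 = 0.0292

P(A|B) = 0.0292


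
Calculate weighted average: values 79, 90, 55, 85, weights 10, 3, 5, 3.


Numerator = 79*10 + 90*3 + 55*5 + 85*3 = 1590
Denominator = 10 + 3 + 5 + 3 = 21
WM = 1590/21 = 75.7143

WM = 75.7143


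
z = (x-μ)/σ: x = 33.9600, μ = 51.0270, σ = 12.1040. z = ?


z = (33.9600 - 51.0270)/12.1040
= -17.0670/12.1040
= -1.4100

z = -1.4100


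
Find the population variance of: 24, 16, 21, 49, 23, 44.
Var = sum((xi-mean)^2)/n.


Mean = 29.5000
Squared deviations: 30.2500, 182.2500, 72.2500, 380.2500, 42.2500, 210.2500
Sum = 917.5000
Variance = 917.5000/6 = 152.9167

Variance = 152.9167


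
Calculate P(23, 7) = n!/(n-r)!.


P(23,7) = 23!/16!
= 25852016738884976640000/20922789888000
= 1235591280

P(23,7) = 1235591280


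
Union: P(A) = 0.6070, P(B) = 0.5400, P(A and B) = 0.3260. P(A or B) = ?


P(A∪B) = 0.6070 + 0.5400 - 0.3260
= 1.1470 - 0.3260
= 0.8210

P(A∪B) = 0.8210


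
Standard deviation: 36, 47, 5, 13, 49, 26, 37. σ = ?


Mean = 30.4286
Variance = 237.6735
SD = sqrt(237.6735) = 15.4167

SD = 15.4167


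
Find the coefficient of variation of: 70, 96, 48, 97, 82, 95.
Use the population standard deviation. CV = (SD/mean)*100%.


Mean = 81.3333
SD = 17.7357
CV = (17.7357/81.3333)*100 = 21.8062%

CV = 21.8062%


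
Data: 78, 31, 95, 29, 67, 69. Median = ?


Sorted: 29, 31, 67, 69, 78, 95
n = 6 (even)
Middle values: 67 and 69
Median = (67+69)/2 = 68.0000

Median = 68.0000


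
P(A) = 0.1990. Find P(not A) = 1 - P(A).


P(not A) = 1 - 0.1990 = 0.8010

P(not A) = 0.8010


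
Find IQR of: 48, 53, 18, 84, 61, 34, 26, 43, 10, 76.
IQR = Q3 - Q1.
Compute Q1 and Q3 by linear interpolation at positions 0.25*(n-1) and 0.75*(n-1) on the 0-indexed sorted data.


Sorted: 10, 18, 26, 34, 43, 48, 53, 61, 76, 84
Q1 (25th %ile) = 28.0000
Q3 (75th %ile) = 59.0000
IQR = 59.0000 - 28.0000 = 31.0000

IQR = 31.0000


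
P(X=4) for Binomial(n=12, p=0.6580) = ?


C(12,4) = 495
p^4 = 0.187458
(1-p)^8 = 0.000187
P = 495 * 0.187458 * 0.000187 = 0.0174

P(X=4) = 0.0174


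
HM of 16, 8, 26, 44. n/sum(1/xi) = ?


Sum of reciprocals = 1/16 + 1/8 + 1/26 + 1/44 = 0.248689
HM = 4/0.248689 = 16.0844

HM = 16.0844


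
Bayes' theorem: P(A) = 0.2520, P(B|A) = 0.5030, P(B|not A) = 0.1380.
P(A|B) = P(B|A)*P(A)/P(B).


P(B) = P(B|A)*P(A) + P(B|A')*P(A')
= 0.5030*0.2520 + 0.1380*0.7480
= 0.126756 + 0.103224 = 0.229980
P(A|B) = 0.126756/0.229980 = 0.5512

P(A|B) = 0.5512


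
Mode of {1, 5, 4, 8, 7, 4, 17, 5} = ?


Frequencies: 1:1, 4:2, 5:2, 7:1, 8:1, 17:1
Max frequency = 2
Mode = 4, 5

Mode = 4, 5


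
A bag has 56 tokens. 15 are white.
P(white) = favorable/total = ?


P = 15/56 = 0.2679

P = 0.2679


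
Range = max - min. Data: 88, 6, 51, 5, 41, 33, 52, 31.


Max = 88, Min = 5
Range = 88 - 5 = 83

Range = 83


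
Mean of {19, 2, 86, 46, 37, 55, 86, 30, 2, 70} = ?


Sum = 19 + 2 + 86 + 46 + 37 + 55 + 86 + 30 + 2 + 70 = 433
n = 10
Mean = 433/10 = 43.3000

Mean = 43.3000


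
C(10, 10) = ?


C(10,10) = 10!/(10! × 0!)
= 3628800/(3628800 × 1)
= 1

C(10,10) = 1


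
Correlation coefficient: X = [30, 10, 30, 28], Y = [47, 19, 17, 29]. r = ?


Mean X = 24.5000, Mean Y = 28.0000
SD X = 8.411302, SD Y = 11.874342
Cov = 44.500000
r = 44.500000/(8.411302*11.874342) = 0.4455

r = 0.4455


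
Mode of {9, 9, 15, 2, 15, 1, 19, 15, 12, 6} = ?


Frequencies: 1:1, 2:1, 6:1, 9:2, 12:1, 15:3, 19:1
Max frequency = 3
Mode = 15

Mode = 15


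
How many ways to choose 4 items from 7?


C(7,4) = 7!/(4! × 3!)
= 5040/(24 × 6)
= 35

C(7,4) = 35


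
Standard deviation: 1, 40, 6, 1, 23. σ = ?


Mean = 14.2000
Variance = 231.7600
SD = sqrt(231.7600) = 15.2237

SD = 15.2237


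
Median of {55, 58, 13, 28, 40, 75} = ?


Sorted: 13, 28, 40, 55, 58, 75
n = 6 (even)
Middle values: 40 and 55
Median = (40+55)/2 = 47.5000

Median = 47.5000
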